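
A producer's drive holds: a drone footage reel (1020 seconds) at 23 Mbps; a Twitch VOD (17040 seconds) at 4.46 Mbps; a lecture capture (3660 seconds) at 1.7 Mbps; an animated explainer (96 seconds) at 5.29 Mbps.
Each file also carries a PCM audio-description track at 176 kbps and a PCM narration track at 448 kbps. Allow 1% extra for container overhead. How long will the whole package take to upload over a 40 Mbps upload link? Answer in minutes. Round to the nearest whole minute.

Audio total: 176 + 448 = 624 kbps = 0.624 Mbps.
drone footage reel: 23.624 Mbps × 1020 s × 1.01 = 24337.4 Mb
Twitch VOD: 5.084 Mbps × 17040 s × 1.01 = 87497.7 Mb
lecture capture: 2.324 Mbps × 3660 s × 1.01 = 8590.9 Mb
animated explainer: 5.914 Mbps × 96 s × 1.01 = 573.4 Mb
Total: 120999.4 Mb = 15124.9 MB.
At 40 Mbps: 120999.4 / 40 = 3025 s ≈ 50.4 minutes.

50 minutes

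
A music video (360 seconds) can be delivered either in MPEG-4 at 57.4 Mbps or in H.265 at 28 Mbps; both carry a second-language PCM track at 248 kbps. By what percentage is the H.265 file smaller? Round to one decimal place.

Audio: 248 kbps = 0.248 Mbps.
MPEG-4: 57.648 Mbps × 360 s = 20753.3 Mb = 2.594 GB.
H.265: 28.248 Mbps × 360 s = 10169.3 Mb = 1.271 GB.
Reduction: (1 − 1.271/2.594) × 100 = 51.00%.

51.0%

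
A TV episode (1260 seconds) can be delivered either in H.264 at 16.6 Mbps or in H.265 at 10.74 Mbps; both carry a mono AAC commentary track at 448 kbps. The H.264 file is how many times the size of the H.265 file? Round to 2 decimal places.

1.52

Audio: 448 kbps = 0.448 Mbps.
H.264: 17.048 Mbps × 1260 s = 21480.5 Mb = 2.685 GB.
H.265: 11.188 Mbps × 1260 s = 14096.9 Mb = 1.762 GB.
Ratio: 2.685 / 1.762 = 1.524.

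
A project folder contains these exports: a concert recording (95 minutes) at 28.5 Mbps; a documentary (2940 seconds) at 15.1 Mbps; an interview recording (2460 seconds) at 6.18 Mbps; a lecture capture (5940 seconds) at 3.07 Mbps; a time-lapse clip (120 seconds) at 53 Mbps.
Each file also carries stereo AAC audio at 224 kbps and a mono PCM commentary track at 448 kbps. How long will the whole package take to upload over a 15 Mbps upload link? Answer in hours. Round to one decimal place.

Audio total: 224 + 448 = 672 kbps = 0.672 Mbps.
concert recording: 29.172 Mbps × 5700 s = 166280.4 Mb
documentary: 15.772 Mbps × 2940 s = 46369.7 Mb
interview recording: 6.852 Mbps × 2460 s = 16855.9 Mb
lecture capture: 3.742 Mbps × 5940 s = 22227.5 Mb
time-lapse clip: 53.672 Mbps × 120 s = 6440.6 Mb
Total: 258174.1 Mb = 32271.8 MB.
At 15 Mbps: 258174.1 / 15 = 17212 s ≈ 4.78 hours.

4.8 hours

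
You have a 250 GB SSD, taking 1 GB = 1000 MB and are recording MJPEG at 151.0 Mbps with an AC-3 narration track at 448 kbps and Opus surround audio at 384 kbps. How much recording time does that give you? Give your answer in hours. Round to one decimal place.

3.7 hours

Audio total: 448 + 384 = 832 kbps = 0.832 Mbps.
Total bitrate: 151.0 + 0.832 = 151.832 Mbps.
Capacity: 250 GB = 2,000,000 Mb.
Recording time: 2,000,000 / 151.832 = 13,172 s ≈ 3.66 hours.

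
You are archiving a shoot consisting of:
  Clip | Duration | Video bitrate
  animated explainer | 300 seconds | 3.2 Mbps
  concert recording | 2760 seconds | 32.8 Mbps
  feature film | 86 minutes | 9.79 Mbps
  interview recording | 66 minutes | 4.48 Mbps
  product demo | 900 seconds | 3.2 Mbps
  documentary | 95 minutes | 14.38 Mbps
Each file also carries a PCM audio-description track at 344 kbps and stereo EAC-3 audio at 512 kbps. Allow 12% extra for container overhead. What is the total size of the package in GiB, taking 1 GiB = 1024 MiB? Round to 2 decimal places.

33.99 GiB

Audio total: 344 + 512 = 856 kbps = 0.856 Mbps.
animated explainer: 4.056 Mbps × 300 s × 1.12 = 1362.8 Mb
concert recording: 33.656 Mbps × 2760 s × 1.12 = 104037.4 Mb
feature film: 10.646 Mbps × 5160 s × 1.12 = 61525.4 Mb
interview recording: 5.336 Mbps × 3960 s × 1.12 = 23666.2 Mb
product demo: 4.056 Mbps × 900 s × 1.12 = 4088.4 Mb
documentary: 15.236 Mbps × 5700 s × 1.12 = 97266.6 Mb
Total: 291946.9 Mb = 36493.4 MB.
= 33.99 GiB.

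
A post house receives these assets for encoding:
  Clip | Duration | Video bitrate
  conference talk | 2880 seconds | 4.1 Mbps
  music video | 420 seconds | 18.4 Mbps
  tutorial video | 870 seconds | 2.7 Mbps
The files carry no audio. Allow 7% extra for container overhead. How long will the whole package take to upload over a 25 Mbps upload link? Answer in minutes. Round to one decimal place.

15.6 minutes

conference talk: 4.100 Mbps × 2880 s × 1.07 = 12634.6 Mb
music video: 18.400 Mbps × 420 s × 1.07 = 8269.0 Mb
tutorial video: 2.700 Mbps × 870 s × 1.07 = 2513.4 Mb
Total: 23417.0 Mb = 2927.1 MB.
At 25 Mbps: 23417.0 / 25 = 937 s ≈ 15.6 minutes.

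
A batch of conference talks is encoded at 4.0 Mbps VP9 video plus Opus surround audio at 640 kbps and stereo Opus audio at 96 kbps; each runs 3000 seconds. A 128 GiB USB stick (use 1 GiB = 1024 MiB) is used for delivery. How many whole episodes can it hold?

77

Audio total: 640 + 96 = 736 kbps = 0.736 Mbps.
Total bitrate: 4.736 Mbps.
Per item: 4.736 Mbps × 3000 s = 14,208 Mb = 1,776 MB.
Capacity: 128 GiB = 1,099,512 Mb; 77.39 items → 77 complete.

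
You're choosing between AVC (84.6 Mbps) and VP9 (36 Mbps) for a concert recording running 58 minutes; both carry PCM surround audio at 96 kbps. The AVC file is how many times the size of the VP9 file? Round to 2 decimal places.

2.35

58 min = 3480 s
Audio: 96 kbps = 0.096 Mbps.
AVC: 84.696 Mbps × 3480 s = 294742.1 Mb = 34.312 GiB.
VP9: 36.096 Mbps × 3480 s = 125614.1 Mb = 14.623 GiB.
Ratio: 34.312 / 14.623 = 2.346.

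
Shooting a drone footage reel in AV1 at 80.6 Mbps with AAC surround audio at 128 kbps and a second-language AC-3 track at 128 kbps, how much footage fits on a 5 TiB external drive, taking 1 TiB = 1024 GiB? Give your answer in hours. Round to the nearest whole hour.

151 hours

Audio total: 128 + 128 = 256 kbps = 0.256 Mbps.
Total bitrate: 80.6 + 0.256 = 80.856 Mbps.
Capacity: 5 TiB = 43,980,465 Mb.
Recording time: 43,980,465 / 80.856 = 543,936 s ≈ 151 hours.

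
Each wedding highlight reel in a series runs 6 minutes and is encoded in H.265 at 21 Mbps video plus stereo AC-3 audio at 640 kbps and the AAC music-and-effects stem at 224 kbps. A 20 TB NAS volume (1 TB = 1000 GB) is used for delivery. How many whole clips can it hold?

20327

6 min = 360 s
Audio total: 640 + 224 = 864 kbps = 0.864 Mbps.
Total bitrate: 21.864 Mbps.
Per item: 21.864 Mbps × 360 s = 7,871 Mb = 983.9 MB.
Capacity: 20 TB = 160,000,000 Mb; 20327.68 items → 20327 complete.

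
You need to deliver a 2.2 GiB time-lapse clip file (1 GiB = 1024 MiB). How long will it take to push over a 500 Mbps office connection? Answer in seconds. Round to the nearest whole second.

38 seconds

File: 2.2 GiB = 18897.9 Mb.
At 500 Mbps: 18897.9 / 500 = 37.8 s ≈ 37.8 seconds.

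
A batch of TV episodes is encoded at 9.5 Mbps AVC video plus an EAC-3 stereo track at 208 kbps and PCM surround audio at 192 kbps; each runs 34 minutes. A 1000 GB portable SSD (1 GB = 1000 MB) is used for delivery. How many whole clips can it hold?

396

34 min = 2040 s
Audio total: 208 + 192 = 400 kbps = 0.400 Mbps.
Total bitrate: 9.900 Mbps.
Per item: 9.900 Mbps × 2040 s = 20,196 Mb = 2,524 MB.
Capacity: 1000 GB = 8,000,000 Mb; 396.12 items → 396 complete.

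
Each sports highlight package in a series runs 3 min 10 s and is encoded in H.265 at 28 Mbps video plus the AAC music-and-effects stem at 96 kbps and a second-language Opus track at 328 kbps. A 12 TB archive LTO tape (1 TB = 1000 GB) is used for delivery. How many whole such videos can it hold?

3 min 10 s = 190 s
Audio total: 96 + 328 = 424 kbps = 0.424 Mbps.
Total bitrate: 28.424 Mbps.
Per item: 28.424 Mbps × 190 s = 5,401 Mb = 675.1 MB.
Capacity: 12 TB = 96,000,000 Mb; 17775.93 items → 17775 complete.

17775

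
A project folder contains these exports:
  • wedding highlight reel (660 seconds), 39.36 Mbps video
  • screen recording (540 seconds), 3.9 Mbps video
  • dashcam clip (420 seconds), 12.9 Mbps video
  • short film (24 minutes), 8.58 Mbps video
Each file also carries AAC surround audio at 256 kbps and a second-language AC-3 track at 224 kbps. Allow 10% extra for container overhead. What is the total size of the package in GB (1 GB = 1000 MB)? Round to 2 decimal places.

6.51 GB

Audio total: 256 + 224 = 480 kbps = 0.480 Mbps.
wedding highlight reel: 39.840 Mbps × 660 s × 1.10 = 28923.8 Mb
screen recording: 4.380 Mbps × 540 s × 1.10 = 2601.7 Mb
dashcam clip: 13.380 Mbps × 420 s × 1.10 = 6181.6 Mb
short film: 9.060 Mbps × 1440 s × 1.10 = 14351.0 Mb
Total: 52058.2 Mb = 6507.3 MB.
= 6.507 GB.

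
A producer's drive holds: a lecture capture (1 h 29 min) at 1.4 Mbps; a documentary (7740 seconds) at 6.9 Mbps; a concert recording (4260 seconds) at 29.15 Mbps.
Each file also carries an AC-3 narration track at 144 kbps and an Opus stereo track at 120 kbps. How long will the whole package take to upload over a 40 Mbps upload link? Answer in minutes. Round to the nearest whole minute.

79 minutes

Audio total: 144 + 120 = 264 kbps = 0.264 Mbps.
lecture capture: 1.664 Mbps × 5340 s = 8885.8 Mb
documentary: 7.164 Mbps × 7740 s = 55449.4 Mb
concert recording: 29.414 Mbps × 4260 s = 125303.6 Mb
Total: 189638.8 Mb = 23704.8 MB.
At 40 Mbps: 189638.8 / 40 = 4741 s ≈ 79 minutes.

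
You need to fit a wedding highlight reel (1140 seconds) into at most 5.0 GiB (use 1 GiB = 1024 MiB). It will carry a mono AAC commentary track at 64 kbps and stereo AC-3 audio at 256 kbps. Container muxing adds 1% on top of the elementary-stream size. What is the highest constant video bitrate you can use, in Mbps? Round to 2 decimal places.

Budget: 5.0 GiB = 42949.7 Mb.
Stream payload after overhead: 42949.7 / 1.01 = 42524.4 Mb.
Total bitrate budget: 42524.4 Mb / 1140 s = 37.302 Mbps.
Audio total: 64 + 256 = 320 kbps = 0.320 Mbps.
Video: 37.302 − 0.320 = 36.982 Mbps.

36.98 Mbps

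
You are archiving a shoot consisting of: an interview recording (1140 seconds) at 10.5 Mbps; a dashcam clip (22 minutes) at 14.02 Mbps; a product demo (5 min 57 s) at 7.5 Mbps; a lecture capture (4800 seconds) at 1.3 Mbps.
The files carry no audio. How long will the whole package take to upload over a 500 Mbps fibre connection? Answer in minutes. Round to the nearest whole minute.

1 minutes

interview recording: 10.500 Mbps × 1140 s = 11970.0 Mb
dashcam clip: 14.020 Mbps × 1320 s = 18506.4 Mb
product demo: 7.500 Mbps × 357 s = 2677.5 Mb
lecture capture: 1.300 Mbps × 4800 s = 6240.0 Mb
Total: 39393.9 Mb = 4924.2 MB.
At 500 Mbps: 39393.9 / 500 = 79 s ≈ 1.31 minutes.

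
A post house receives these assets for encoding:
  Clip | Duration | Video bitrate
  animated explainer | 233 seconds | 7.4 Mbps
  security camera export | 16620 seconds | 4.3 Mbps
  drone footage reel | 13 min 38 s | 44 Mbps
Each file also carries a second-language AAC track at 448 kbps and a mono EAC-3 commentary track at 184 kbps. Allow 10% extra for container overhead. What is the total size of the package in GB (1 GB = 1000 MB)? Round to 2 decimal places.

Audio total: 448 + 184 = 632 kbps = 0.632 Mbps.
animated explainer: 8.032 Mbps × 233 s × 1.10 = 2058.6 Mb
security camera export: 4.932 Mbps × 16620 s × 1.10 = 90166.8 Mb
drone footage reel: 44.632 Mbps × 818 s × 1.10 = 40159.9 Mb
Total: 132385.3 Mb = 16548.2 MB.
= 16.55 GB.

16.55 GB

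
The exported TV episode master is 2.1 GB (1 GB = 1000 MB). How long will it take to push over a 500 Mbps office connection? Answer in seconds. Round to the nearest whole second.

34 seconds

File: 2.1 GB = 16800.0 Mb.
At 500 Mbps: 16800.0 / 500 = 33.6 s ≈ 33.6 seconds.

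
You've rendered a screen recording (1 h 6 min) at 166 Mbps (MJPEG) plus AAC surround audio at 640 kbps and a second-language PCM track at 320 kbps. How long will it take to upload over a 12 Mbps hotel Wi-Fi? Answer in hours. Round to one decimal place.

1 h 6 min = 66 min = 3960 s
Audio total: 640 + 320 = 960 kbps = 0.960 Mbps.
Total bitrate: 166.960 Mbps.
File: 166.960 Mbps × 3960 s = 661161.6 Mb.
At 12 Mbps: 661161.6 / 12 = 55096.8 s ≈ 15.3 hours.

15.3 hours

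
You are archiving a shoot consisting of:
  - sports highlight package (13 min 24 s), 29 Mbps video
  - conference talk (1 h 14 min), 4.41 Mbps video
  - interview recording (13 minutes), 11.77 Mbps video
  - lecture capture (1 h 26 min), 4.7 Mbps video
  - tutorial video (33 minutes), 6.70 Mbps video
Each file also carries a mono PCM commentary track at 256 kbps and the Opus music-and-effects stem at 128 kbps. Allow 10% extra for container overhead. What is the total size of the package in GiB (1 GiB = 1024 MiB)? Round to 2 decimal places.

Audio total: 256 + 128 = 384 kbps = 0.384 Mbps.
sports highlight package: 29.384 Mbps × 804 s × 1.10 = 25987.2 Mb
conference talk: 4.794 Mbps × 4440 s × 1.10 = 23413.9 Mb
interview recording: 12.154 Mbps × 780 s × 1.10 = 10428.1 Mb
lecture capture: 5.084 Mbps × 5160 s × 1.10 = 28856.8 Mb
tutorial video: 7.084 Mbps × 1980 s × 1.10 = 15429.0 Mb
Total: 104115.0 Mb = 13014.4 MB.
= 12.12 GiB.

12.12 GiB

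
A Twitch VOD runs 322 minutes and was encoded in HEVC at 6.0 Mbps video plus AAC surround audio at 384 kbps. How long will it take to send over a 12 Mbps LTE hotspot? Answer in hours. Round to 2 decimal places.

322 min = 19320 s
Audio: 384 kbps = 0.384 Mbps.
Total bitrate: 6.384 Mbps.
File: 6.384 Mbps × 19320 s = 123338.9 Mb.
At 12 Mbps: 123338.9 / 12 = 10278.2 s ≈ 2.86 hours.

2.86 hours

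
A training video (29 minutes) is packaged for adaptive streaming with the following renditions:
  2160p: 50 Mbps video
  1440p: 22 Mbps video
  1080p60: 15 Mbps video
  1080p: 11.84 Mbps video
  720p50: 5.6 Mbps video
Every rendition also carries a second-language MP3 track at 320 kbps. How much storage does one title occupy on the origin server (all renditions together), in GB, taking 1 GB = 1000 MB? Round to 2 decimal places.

23.06 GB

29 min = 1740 s
Audio: 320 kbps = 0.320 Mbps.
Sum of rendition bitrates: (50+0.320) + (22+0.320) + (15+0.320) + (11.84+0.320) + (5.6+0.320) = 106.040 Mbps.
× 1740 s = 184,510 Mb = 23,064 MB = 23.06 GB.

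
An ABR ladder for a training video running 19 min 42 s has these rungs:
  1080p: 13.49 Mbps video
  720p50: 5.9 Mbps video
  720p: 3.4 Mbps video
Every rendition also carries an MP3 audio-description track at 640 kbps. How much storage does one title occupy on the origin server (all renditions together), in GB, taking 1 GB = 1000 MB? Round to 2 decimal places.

19 min 42 s = 1182 s
Audio: 640 kbps = 0.640 Mbps.
Sum of rendition bitrates: (13.49+0.640) + (5.9+0.640) + (3.4+0.640) = 24.710 Mbps.
× 1182 s = 29,207 Mb = 3,651 MB = 3.651 GB.

3.65 GB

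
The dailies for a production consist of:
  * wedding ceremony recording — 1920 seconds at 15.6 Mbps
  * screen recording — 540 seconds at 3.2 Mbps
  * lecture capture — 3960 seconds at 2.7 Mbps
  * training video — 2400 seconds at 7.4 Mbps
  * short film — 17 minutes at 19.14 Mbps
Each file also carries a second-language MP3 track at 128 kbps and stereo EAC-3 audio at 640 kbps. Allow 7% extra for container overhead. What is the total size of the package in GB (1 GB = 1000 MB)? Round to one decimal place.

11.7 GB

Audio total: 128 + 640 = 768 kbps = 0.768 Mbps.
wedding ceremony recording: 16.368 Mbps × 1920 s × 1.07 = 33626.4 Mb
screen recording: 3.968 Mbps × 540 s × 1.07 = 2292.7 Mb
lecture capture: 3.468 Mbps × 3960 s × 1.07 = 14694.6 Mb
training video: 8.168 Mbps × 2400 s × 1.07 = 20975.4 Mb
short film: 19.908 Mbps × 1020 s × 1.07 = 21727.6 Mb
Total: 93316.8 Mb = 11664.6 MB.
= 11.66 GB.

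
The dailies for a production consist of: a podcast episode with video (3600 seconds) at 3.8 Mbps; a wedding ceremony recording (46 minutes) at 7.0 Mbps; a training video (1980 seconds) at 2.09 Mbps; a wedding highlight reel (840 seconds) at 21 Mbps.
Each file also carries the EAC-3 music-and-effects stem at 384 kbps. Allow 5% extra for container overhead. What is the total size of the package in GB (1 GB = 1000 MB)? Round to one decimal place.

7.7 GB

Audio: 384 kbps = 0.384 Mbps.
podcast episode with video: 4.184 Mbps × 3600 s × 1.05 = 15815.5 Mb
wedding ceremony recording: 7.384 Mbps × 2760 s × 1.05 = 21398.8 Mb
training video: 2.474 Mbps × 1980 s × 1.05 = 5143.4 Mb
wedding highlight reel: 21.384 Mbps × 840 s × 1.05 = 18860.7 Mb
Total: 61218.5 Mb = 7652.3 MB.
= 7.652 GB.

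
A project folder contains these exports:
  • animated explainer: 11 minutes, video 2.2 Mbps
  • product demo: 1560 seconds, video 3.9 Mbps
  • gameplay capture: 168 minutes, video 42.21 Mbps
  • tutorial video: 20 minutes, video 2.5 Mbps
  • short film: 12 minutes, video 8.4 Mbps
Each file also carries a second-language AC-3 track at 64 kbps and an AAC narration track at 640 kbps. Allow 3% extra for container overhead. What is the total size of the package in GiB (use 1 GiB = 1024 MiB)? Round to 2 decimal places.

54.21 GiB

Audio total: 64 + 640 = 704 kbps = 0.704 Mbps.
animated explainer: 2.904 Mbps × 660 s × 1.03 = 1974.1 Mb
product demo: 4.604 Mbps × 1560 s × 1.03 = 7397.7 Mb
gameplay capture: 42.914 Mbps × 10080 s × 1.03 = 445550.3 Mb
tutorial video: 3.204 Mbps × 1200 s × 1.03 = 3960.1 Mb
short film: 9.104 Mbps × 720 s × 1.03 = 6751.5 Mb
Total: 465633.8 Mb = 58204.2 MB.
= 54.21 GiB.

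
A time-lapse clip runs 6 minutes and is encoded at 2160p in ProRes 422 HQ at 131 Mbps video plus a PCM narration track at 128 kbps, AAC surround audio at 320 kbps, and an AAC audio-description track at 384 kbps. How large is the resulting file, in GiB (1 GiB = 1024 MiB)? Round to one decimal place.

6 min = 360 s
Audio total: 128 + 320 + 384 = 832 kbps = 0.832 Mbps.
Total bitrate: 131 + 0.832 = 131.832 Mbps.
Stream data: 131.832 Mbps × 360 s = 47459.5 Mb.
47,460 Mb = 5,932,440,000 bytes ÷ 1,073,741,824 = 5.525 GiB.

5.5 GiB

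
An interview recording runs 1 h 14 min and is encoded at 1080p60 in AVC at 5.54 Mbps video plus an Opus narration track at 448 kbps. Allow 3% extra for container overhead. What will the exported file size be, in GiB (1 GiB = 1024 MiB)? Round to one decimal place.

3.2 GiB

1 h 14 min = 74 min = 4440 s
Audio: 448 kbps = 0.448 Mbps.
Total bitrate: 5.54 + 0.448 = 5.988 Mbps.
Stream data: 5.988 Mbps × 4440 s = 26586.7 Mb.
With 3% container overhead: ×1.03.
27,384 Mb = 3,423,040,200 bytes ÷ 1,073,741,824 = 3.188 GiB.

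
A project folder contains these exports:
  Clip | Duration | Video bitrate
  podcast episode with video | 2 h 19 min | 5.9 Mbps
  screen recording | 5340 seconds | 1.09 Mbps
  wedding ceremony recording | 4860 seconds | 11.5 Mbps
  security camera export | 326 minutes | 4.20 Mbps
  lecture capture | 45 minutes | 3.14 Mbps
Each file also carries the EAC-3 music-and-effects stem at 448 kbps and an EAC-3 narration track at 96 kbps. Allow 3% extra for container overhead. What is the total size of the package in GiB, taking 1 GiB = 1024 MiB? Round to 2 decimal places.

Audio total: 448 + 96 = 544 kbps = 0.544 Mbps.
podcast episode with video: 6.444 Mbps × 8340 s × 1.03 = 55355.2 Mb
screen recording: 1.634 Mbps × 5340 s × 1.03 = 8987.3 Mb
wedding ceremony recording: 12.044 Mbps × 4860 s × 1.03 = 60289.9 Mb
security camera export: 4.744 Mbps × 19560 s × 1.03 = 95576.4 Mb
lecture capture: 3.684 Mbps × 2700 s × 1.03 = 10245.2 Mb
Total: 230454.1 Mb = 28806.8 MB.
= 26.83 GiB.

26.83 GiB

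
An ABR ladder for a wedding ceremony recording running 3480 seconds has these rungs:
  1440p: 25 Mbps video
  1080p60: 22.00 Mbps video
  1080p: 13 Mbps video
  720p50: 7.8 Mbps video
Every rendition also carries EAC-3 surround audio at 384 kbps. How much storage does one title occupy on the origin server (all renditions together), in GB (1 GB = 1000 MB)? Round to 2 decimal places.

Audio: 384 kbps = 0.384 Mbps.
Sum of rendition bitrates: (25+0.384) + (22.00+0.384) + (13+0.384) + (7.8+0.384) = 69.336 Mbps.
× 3480 s = 241,289 Mb = 30,161 MB = 30.16 GB.

30.16 GB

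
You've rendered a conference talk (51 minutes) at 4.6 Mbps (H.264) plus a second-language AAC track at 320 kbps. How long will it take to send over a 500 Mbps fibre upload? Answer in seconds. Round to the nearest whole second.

51 min = 3060 s
Audio: 320 kbps = 0.320 Mbps.
Total bitrate: 4.920 Mbps.
File: 4.920 Mbps × 3060 s = 15055.2 Mb.
At 500 Mbps: 15055.2 / 500 = 30.1 s ≈ 30.1 seconds.

30 seconds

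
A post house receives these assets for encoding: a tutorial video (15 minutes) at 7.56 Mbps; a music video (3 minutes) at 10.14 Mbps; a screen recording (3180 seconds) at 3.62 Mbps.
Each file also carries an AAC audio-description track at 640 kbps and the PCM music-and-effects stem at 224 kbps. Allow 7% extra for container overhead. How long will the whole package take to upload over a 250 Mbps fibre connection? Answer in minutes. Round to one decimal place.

1.7 minutes

Audio total: 640 + 224 = 864 kbps = 0.864 Mbps.
tutorial video: 8.424 Mbps × 900 s × 1.07 = 8112.3 Mb
music video: 11.004 Mbps × 180 s × 1.07 = 2119.4 Mb
screen recording: 4.484 Mbps × 3180 s × 1.07 = 15257.3 Mb
Total: 25488.9 Mb = 3186.1 MB.
At 250 Mbps: 25488.9 / 250 = 102 s ≈ 1.7 minutes.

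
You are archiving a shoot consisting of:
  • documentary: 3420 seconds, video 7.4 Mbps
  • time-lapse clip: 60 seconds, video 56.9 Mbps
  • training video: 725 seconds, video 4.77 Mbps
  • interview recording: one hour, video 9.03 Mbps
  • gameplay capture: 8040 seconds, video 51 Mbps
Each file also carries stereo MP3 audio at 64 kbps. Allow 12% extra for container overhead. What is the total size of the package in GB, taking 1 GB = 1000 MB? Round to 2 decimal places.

Audio: 64 kbps = 0.064 Mbps.
documentary: 7.464 Mbps × 3420 s × 1.12 = 28590.1 Mb
time-lapse clip: 56.964 Mbps × 60 s × 1.12 = 3828.0 Mb
training video: 4.834 Mbps × 725 s × 1.12 = 3925.2 Mb
interview recording: 9.094 Mbps × 3600 s × 1.12 = 36667.0 Mb
gameplay capture: 51.064 Mbps × 8040 s × 1.12 = 459821.1 Mb
Total: 532831.4 Mb = 66603.9 MB.
= 66.60 GB.

66.60 GB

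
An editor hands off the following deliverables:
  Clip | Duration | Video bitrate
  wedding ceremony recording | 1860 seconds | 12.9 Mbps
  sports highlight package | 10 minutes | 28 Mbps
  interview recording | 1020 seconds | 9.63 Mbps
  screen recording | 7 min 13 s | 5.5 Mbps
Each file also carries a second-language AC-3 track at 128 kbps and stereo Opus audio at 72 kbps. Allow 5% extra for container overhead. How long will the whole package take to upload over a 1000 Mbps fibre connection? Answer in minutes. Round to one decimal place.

Audio total: 128 + 72 = 200 kbps = 0.200 Mbps.
wedding ceremony recording: 13.100 Mbps × 1860 s × 1.05 = 25584.3 Mb
sports highlight package: 28.200 Mbps × 600 s × 1.05 = 17766.0 Mb
interview recording: 9.830 Mbps × 1020 s × 1.05 = 10527.9 Mb
screen recording: 5.700 Mbps × 433 s × 1.05 = 2591.5 Mb
Total: 56469.7 Mb = 7058.7 MB.
At 1000 Mbps: 56469.7 / 1000 = 56 s ≈ 0.941 minutes.

0.9 minutes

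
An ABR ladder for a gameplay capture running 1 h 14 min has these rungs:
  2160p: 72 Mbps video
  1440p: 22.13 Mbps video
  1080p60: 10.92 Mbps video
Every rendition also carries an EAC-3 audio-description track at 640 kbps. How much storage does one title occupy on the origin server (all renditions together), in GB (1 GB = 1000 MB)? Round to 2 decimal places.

59.37 GB

1 h 14 min = 74 min = 4440 s
Audio: 640 kbps = 0.640 Mbps.
Sum of rendition bitrates: (72+0.640) + (22.13+0.640) + (10.92+0.640) = 106.970 Mbps.
× 4440 s = 474,947 Mb = 59,368 MB = 59.37 GB.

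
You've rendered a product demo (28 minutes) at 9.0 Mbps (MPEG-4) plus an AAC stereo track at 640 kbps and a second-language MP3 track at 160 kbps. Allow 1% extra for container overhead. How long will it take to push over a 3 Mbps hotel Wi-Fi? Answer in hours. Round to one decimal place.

28 min = 1680 s
Audio total: 640 + 160 = 800 kbps = 0.800 Mbps.
Total bitrate: 9.800 Mbps.
File: 9.800 Mbps × 1680 s = 16464.0 Mb.
With 1% container overhead: ×1.01. → 16628.6 Mb.
At 3 Mbps: 16628.6 / 3 = 5542.9 s ≈ 1.54 hours.

1.5 hours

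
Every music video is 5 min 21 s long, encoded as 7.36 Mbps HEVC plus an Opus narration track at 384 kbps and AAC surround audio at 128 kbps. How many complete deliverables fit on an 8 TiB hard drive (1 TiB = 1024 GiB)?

27847

5 min 21 s = 321 s
Audio total: 384 + 128 = 512 kbps = 0.512 Mbps.
Total bitrate: 7.872 Mbps.
Per item: 7.872 Mbps × 321 s = 2,527 Mb = 315.9 MB.
Capacity: 8 TiB = 70,368,744 Mb; 27847.72 items → 27847 complete.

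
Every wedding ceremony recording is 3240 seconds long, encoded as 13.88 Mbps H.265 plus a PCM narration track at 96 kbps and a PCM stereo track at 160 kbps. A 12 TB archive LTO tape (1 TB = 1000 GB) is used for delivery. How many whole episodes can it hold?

2096

Audio total: 96 + 160 = 256 kbps = 0.256 Mbps.
Total bitrate: 14.136 Mbps.
Per item: 14.136 Mbps × 3240 s = 45,801 Mb = 5,725 MB.
Capacity: 12 TB = 96,000,000 Mb; 2096.04 items → 2096 complete.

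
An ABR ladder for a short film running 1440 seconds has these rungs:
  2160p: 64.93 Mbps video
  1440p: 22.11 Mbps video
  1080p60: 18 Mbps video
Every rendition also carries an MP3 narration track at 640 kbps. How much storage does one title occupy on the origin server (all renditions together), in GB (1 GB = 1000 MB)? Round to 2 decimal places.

Audio: 640 kbps = 0.640 Mbps.
Sum of rendition bitrates: (64.93+0.640) + (22.11+0.640) + (18+0.640) = 106.960 Mbps.
× 1440 s = 154,022 Mb = 19,253 MB = 19.25 GB.

19.25 GB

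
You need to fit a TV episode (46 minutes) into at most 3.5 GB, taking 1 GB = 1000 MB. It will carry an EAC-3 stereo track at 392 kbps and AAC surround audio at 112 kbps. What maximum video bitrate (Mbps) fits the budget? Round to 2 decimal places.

9.64 Mbps

Budget: 3.5 GB = 28000.0 Mb.
46 min = 2760 s
Total bitrate budget: 28000.0 Mb / 2760 s = 10.145 Mbps.
Audio total: 392 + 112 = 504 kbps = 0.504 Mbps.
Video: 10.145 − 0.504 = 9.641 Mbps.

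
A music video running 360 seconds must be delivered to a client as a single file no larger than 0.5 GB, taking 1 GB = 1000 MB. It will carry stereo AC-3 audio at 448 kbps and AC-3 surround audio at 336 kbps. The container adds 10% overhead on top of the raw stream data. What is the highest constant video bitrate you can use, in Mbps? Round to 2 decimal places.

9.32 Mbps

Budget: 0.5 GB = 4000.0 Mb.
Stream payload after overhead: 4000.0 / 1.10 = 3636.4 Mb.
Total bitrate budget: 3636.4 Mb / 360 s = 10.101 Mbps.
Audio total: 448 + 336 = 784 kbps = 0.784 Mbps.
Video: 10.101 − 0.784 = 9.317 Mbps.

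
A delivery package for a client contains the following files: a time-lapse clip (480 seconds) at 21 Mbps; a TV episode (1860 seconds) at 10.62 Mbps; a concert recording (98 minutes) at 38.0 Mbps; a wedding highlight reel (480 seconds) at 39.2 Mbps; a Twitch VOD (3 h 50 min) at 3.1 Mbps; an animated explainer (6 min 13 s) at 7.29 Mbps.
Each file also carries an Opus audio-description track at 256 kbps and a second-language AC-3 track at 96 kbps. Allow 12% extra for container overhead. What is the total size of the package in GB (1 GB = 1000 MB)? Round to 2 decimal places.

Audio total: 256 + 96 = 352 kbps = 0.352 Mbps.
time-lapse clip: 21.352 Mbps × 480 s × 1.12 = 11478.8 Mb
TV episode: 10.972 Mbps × 1860 s × 1.12 = 22856.9 Mb
concert recording: 38.352 Mbps × 5880 s × 1.12 = 252570.9 Mb
wedding highlight reel: 39.552 Mbps × 480 s × 1.12 = 21263.2 Mb
Twitch VOD: 3.452 Mbps × 13800 s × 1.12 = 53354.1 Mb
animated explainer: 7.642 Mbps × 373 s × 1.12 = 3192.5 Mb
Total: 364716.4 Mb = 45589.6 MB.
= 45.59 GB.

45.59 GB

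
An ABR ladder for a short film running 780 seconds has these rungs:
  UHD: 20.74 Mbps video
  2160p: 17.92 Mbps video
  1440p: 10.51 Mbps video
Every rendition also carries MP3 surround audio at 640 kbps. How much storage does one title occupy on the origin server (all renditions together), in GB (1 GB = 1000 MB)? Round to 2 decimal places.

Audio: 640 kbps = 0.640 Mbps.
Sum of rendition bitrates: (20.74+0.640) + (17.92+0.640) + (10.51+0.640) = 51.090 Mbps.
× 780 s = 39,850 Mb = 4,981 MB = 4.981 GB.

4.98 GB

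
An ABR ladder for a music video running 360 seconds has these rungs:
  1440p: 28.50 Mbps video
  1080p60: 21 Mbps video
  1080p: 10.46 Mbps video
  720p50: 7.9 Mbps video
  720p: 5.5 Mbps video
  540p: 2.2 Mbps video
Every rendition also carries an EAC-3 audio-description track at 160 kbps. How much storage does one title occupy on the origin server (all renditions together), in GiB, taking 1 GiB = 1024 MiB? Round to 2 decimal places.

Audio: 160 kbps = 0.160 Mbps.
Sum of rendition bitrates: (28.50+0.160) + (21+0.160) + (10.46+0.160) + (7.9+0.160) + (5.5+0.160) + (2.2+0.160) = 76.520 Mbps.
× 360 s = 27,547 Mb = 3,443 MB = 3.207 GiB.

3.21 GiB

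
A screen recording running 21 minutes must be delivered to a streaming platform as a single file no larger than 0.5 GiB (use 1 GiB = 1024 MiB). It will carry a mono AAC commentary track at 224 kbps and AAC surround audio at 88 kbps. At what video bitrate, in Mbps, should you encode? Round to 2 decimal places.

3.10 Mbps

Budget: 0.5 GiB = 4295.0 Mb.
21 min = 1260 s
Total bitrate budget: 4295.0 Mb / 1260 s = 3.409 Mbps.
Audio total: 224 + 88 = 312 kbps = 0.312 Mbps.
Video: 3.409 − 0.312 = 3.097 Mbps.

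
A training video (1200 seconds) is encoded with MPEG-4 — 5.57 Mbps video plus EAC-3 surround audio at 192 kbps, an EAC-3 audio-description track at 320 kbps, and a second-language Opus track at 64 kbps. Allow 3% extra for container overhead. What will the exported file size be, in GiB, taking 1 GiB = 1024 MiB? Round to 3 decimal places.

Audio total: 192 + 320 + 64 = 576 kbps = 0.576 Mbps.
Total bitrate: 5.57 + 0.576 = 6.146 Mbps.
Stream data: 6.146 Mbps × 1200 s = 7375.2 Mb.
With 3% container overhead: ×1.03.
7,596 Mb = 949,557,000 bytes ÷ 1,073,741,824 = 0.8843 GiB.

0.884 GiB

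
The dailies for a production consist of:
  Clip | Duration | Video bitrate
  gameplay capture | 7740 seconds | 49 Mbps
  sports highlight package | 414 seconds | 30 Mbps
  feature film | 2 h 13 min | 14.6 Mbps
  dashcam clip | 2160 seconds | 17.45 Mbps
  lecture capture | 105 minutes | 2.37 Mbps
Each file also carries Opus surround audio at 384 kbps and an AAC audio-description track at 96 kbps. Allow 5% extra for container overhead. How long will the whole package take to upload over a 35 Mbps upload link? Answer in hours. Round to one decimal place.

Audio total: 384 + 96 = 480 kbps = 0.480 Mbps.
gameplay capture: 49.480 Mbps × 7740 s × 1.05 = 402124.0 Mb
sports highlight package: 30.480 Mbps × 414 s × 1.05 = 13249.7 Mb
feature film: 15.080 Mbps × 7980 s × 1.05 = 126355.3 Mb
dashcam clip: 17.930 Mbps × 2160 s × 1.05 = 40665.2 Mb
lecture capture: 2.850 Mbps × 6300 s × 1.05 = 18852.8 Mb
Total: 601246.9 Mb = 75155.9 MB.
At 35 Mbps: 601246.9 / 35 = 17178 s ≈ 4.77 hours.

4.8 hours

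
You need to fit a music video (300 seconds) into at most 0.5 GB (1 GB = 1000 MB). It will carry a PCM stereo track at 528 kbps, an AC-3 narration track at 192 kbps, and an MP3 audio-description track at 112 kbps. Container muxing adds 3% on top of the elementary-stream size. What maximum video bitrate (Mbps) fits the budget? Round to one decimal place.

Budget: 0.5 GB = 4000.0 Mb.
Stream payload after overhead: 4000.0 / 1.03 = 3883.5 Mb.
Total bitrate budget: 3883.5 Mb / 300 s = 12.945 Mbps.
Audio total: 528 + 192 + 112 = 832 kbps = 0.832 Mbps.
Video: 12.945 − 0.832 = 12.113 Mbps.

12.1 Mbps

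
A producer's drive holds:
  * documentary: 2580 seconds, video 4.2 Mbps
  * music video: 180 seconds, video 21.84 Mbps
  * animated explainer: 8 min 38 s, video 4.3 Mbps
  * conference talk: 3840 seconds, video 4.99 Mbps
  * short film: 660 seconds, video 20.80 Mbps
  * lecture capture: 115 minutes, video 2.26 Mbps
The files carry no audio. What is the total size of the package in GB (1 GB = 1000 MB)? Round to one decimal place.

8.2 GB

documentary: 4.200 Mbps × 2580 s = 10836.0 Mb
music video: 21.840 Mbps × 180 s = 3931.2 Mb
animated explainer: 4.300 Mbps × 518 s = 2227.4 Mb
conference talk: 4.990 Mbps × 3840 s = 19161.6 Mb
short film: 20.800 Mbps × 660 s = 13728.0 Mb
lecture capture: 2.260 Mbps × 6900 s = 15594.0 Mb
Total: 65478.2 Mb = 8184.8 MB.
= 8.185 GB.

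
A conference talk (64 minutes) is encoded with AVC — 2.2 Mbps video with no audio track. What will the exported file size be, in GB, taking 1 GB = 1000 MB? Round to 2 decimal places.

64 min = 3840 s
Total bitrate: 2.2 Mbps.
Stream data: 2.200 Mbps × 3840 s = 8448.0 Mb.
8,448 Mb ÷ 8 = 1,056 MB → 1.056 GB.

1.06 GB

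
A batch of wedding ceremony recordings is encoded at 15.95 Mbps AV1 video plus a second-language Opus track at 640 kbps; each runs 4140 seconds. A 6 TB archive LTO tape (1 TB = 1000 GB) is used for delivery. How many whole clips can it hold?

Audio: 640 kbps = 0.640 Mbps.
Total bitrate: 16.590 Mbps.
Per item: 16.590 Mbps × 4140 s = 68,683 Mb = 8,585 MB.
Capacity: 6 TB = 48,000,000 Mb; 698.87 items → 698 complete.

698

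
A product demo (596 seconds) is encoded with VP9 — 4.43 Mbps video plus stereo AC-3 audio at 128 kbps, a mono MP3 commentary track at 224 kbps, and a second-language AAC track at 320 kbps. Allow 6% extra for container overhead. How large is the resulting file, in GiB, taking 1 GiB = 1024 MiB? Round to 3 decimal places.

0.375 GiB

Audio total: 128 + 224 + 320 = 672 kbps = 0.672 Mbps.
Total bitrate: 4.43 + 0.672 = 5.102 Mbps.
Stream data: 5.102 Mbps × 596 s = 3040.8 Mb.
With 6% container overhead: ×1.06.
3,223 Mb = 402,904,940 bytes ÷ 1,073,741,824 = 0.3752 GiB.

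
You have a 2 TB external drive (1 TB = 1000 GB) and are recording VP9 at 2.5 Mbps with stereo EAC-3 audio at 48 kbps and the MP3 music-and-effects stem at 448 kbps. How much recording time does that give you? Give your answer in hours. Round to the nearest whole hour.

1483 hours

Audio total: 48 + 448 = 496 kbps = 0.496 Mbps.
Total bitrate: 2.5 + 0.496 = 2.996 Mbps.
Capacity: 2 TB = 16,000,000 Mb.
Recording time: 16,000,000 / 2.996 = 5,340,454 s ≈ 1,483 hours.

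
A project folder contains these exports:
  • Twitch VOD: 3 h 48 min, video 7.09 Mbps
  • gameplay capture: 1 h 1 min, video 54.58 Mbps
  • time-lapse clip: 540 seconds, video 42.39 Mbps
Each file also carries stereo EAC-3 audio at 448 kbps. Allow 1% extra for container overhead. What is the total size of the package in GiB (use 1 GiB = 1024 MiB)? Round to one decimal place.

Audio: 448 kbps = 0.448 Mbps.
Twitch VOD: 7.538 Mbps × 13680 s × 1.01 = 104151.0 Mb
gameplay capture: 55.028 Mbps × 3660 s × 1.01 = 203416.5 Mb
time-lapse clip: 42.838 Mbps × 540 s × 1.01 = 23363.8 Mb
Total: 330931.4 Mb = 41366.4 MB.
= 38.53 GiB.

38.5 GiB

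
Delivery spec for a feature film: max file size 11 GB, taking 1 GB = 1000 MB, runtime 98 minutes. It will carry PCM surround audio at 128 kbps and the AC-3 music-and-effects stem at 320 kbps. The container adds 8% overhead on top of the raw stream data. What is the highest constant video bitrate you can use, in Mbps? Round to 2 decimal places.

Budget: 11 GB = 88000.0 Mb.
Stream payload after overhead: 88000.0 / 1.08 = 81481.5 Mb.
98 min = 5880 s
Total bitrate budget: 81481.5 Mb / 5880 s = 13.857 Mbps.
Audio total: 128 + 320 = 448 kbps = 0.448 Mbps.
Video: 13.857 − 0.448 = 13.409 Mbps.

13.41 Mbps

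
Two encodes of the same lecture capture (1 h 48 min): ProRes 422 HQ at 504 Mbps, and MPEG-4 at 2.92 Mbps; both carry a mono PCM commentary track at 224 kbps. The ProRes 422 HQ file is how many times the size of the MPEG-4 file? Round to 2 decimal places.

1 h 48 min = 108 min = 6480 s
Audio: 224 kbps = 0.224 Mbps.
ProRes 422 HQ: 504.224 Mbps × 6480 s = 3267371.5 Mb = 380.372 GiB.
MPEG-4: 3.144 Mbps × 6480 s = 20373.1 Mb = 2.372 GiB.
Ratio: 380.372 / 2.372 = 160.377.

160.38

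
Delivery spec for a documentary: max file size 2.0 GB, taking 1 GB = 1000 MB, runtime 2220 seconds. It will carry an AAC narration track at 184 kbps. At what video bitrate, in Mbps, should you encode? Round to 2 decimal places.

7.02 Mbps

Budget: 2.0 GB = 16000.0 Mb.
Total bitrate budget: 16000.0 Mb / 2220 s = 7.207 Mbps.
Audio: 184 kbps = 0.184 Mbps.
Video: 7.207 − 0.184 = 7.023 Mbps.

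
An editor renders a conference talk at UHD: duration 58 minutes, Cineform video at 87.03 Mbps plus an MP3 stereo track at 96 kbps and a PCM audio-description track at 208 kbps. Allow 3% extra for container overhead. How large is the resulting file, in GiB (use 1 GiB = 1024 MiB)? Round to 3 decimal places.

58 min = 3480 s
Audio total: 96 + 208 = 304 kbps = 0.304 Mbps.
Total bitrate: 87.03 + 0.304 = 87.334 Mbps.
Stream data: 87.334 Mbps × 3480 s = 303922.3 Mb.
With 3% container overhead: ×1.03.
313,040 Mb = 39,129,998,700 bytes ÷ 1,073,741,824 = 36.44 GiB.

36.443 GiB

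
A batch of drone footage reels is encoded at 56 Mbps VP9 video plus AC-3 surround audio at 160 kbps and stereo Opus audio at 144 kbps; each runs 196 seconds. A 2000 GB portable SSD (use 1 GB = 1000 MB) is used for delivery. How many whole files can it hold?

Audio total: 160 + 144 = 304 kbps = 0.304 Mbps.
Total bitrate: 56.304 Mbps.
Per item: 56.304 Mbps × 196 s = 11,036 Mb = 1,379 MB.
Capacity: 2000 GB = 16,000,000 Mb; 1449.86 items → 1449 complete.

1449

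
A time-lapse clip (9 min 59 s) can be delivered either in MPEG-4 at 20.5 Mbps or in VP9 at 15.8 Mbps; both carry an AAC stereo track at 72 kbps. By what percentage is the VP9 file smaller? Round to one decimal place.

22.8%

9 min 59 s = 599 s
Audio: 72 kbps = 0.072 Mbps.
MPEG-4: 20.572 Mbps × 599 s = 12322.6 Mb = 1.540 GB.
VP9: 15.872 Mbps × 599 s = 9507.3 Mb = 1.188 GB.
Reduction: (1 − 1.188/1.540) × 100 = 22.85%.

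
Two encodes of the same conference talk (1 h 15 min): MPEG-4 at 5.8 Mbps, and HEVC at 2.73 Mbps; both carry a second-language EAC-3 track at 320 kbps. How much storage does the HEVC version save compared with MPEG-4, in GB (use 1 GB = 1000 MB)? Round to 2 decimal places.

1 h 15 min = 75 min = 4500 s
Audio: 320 kbps = 0.320 Mbps.
MPEG-4: 6.120 Mbps × 4500 s = 27540.0 Mb = 3.442 GB.
HEVC: 3.050 Mbps × 4500 s = 13725.0 Mb = 1.716 GB.
Saving: 3.442 − 1.716 = 1.727 GB.

1.73 GB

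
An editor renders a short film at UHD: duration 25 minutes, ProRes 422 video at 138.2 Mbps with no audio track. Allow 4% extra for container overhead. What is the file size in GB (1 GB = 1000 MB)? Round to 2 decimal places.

26.95 GB

25 min = 1500 s
Total bitrate: 138.2 Mbps.
Stream data: 138.200 Mbps × 1500 s = 207300.0 Mb.
With 4% container overhead: ×1.04.
215,592 Mb ÷ 8 = 26,949 MB → 26.95 GB.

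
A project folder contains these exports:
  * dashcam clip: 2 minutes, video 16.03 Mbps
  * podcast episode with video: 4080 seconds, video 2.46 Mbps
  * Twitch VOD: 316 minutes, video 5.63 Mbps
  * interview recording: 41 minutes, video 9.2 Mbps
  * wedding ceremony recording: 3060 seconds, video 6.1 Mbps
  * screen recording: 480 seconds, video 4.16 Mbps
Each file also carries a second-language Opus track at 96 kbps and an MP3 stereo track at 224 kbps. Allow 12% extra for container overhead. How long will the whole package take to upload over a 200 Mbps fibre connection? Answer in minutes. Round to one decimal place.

16.0 minutes

Audio total: 96 + 224 = 320 kbps = 0.320 Mbps.
dashcam clip: 16.350 Mbps × 120 s × 1.12 = 2197.4 Mb
podcast episode with video: 2.780 Mbps × 4080 s × 1.12 = 12703.5 Mb
Twitch VOD: 5.950 Mbps × 18960 s × 1.12 = 126349.4 Mb
interview recording: 9.520 Mbps × 2460 s × 1.12 = 26229.5 Mb
wedding ceremony recording: 6.420 Mbps × 3060 s × 1.12 = 22002.6 Mb
screen recording: 4.480 Mbps × 480 s × 1.12 = 2408.4 Mb
Total: 191890.9 Mb = 23986.4 MB.
At 200 Mbps: 191890.9 / 200 = 959 s ≈ 16 minutes.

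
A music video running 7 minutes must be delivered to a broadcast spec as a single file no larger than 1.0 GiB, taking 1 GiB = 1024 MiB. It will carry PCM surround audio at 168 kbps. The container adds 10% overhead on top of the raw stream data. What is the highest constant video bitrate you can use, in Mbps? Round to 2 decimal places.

18.42 Mbps

Budget: 1.0 GiB = 8589.9 Mb.
Stream payload after overhead: 8589.9 / 1.10 = 7809.0 Mb.
7 min = 420 s
Total bitrate budget: 7809.0 Mb / 420 s = 18.593 Mbps.
Audio: 168 kbps = 0.168 Mbps.
Video: 18.593 − 0.168 = 18.425 Mbps.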